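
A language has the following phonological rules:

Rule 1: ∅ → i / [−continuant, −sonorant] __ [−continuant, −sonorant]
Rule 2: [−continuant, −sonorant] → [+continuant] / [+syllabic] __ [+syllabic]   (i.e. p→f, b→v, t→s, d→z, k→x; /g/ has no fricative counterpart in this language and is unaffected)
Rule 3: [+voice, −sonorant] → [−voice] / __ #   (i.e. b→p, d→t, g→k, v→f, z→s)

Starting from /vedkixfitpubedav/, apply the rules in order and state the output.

vezixixfisifuvezaf

Rule 1 (stop-cluster i-epenthesis): /d/ and /k/ form a stop–stop cluster, so [i] is inserted between them. /t/ and /p/ form a stop–stop cluster, so [i] is inserted between them. /vedkixfitpubedav/ → vedikixfitipubedav.
Rule 2 (intervocalic spirantization): /d/ is a stop between vowels /e/ and /i/, so it spirantizes to the fricative [z]. /k/ is a stop between vowels /i/ and /i/, so it spirantizes to the fricative [x]. /t/ is a stop between vowels /i/ and /i/, so it spirantizes to the fricative [s]. /p/ is a stop between vowels /i/ and /u/, so it spirantizes to the fricative [f]. /b/ is a stop between vowels /u/ and /e/, so it spirantizes to the fricative [v]. /d/ is a stop between vowels /e/ and /a/, so it spirantizes to the fricative [z]. /vedikixfitipubedav/ → vezixixfisifuvezav.
Rule 3 (final devoicing): /v/ is a voiced obstruent in word-final position, so it devoices to [f]. /vezixixfisifuvezav/ → vezixixfisifuvezaf.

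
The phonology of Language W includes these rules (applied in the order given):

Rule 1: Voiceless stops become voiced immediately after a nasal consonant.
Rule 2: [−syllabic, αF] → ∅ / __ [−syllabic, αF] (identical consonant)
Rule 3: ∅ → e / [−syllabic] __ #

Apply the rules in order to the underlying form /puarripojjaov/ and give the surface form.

Rule 1 (post-nasal voicing): no segment meets the environment; /puarripojjaov/ is unchanged.
Rule 2 (degemination): /rr/ is a geminate; the first /r/ deletes. /jj/ is a geminate; the first /j/ deletes. /puarripojjaov/ → puaripojaov.
Rule 3 (final e-epenthesis): the form ends in the consonant /v/, so [e] is inserted word-finally. /puaripojaov/ → puaripojaove.

puaripojaove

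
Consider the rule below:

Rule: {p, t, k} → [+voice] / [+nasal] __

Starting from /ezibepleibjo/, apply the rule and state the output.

ezibepleibjo

No segment of /ezibepleibjo/ meets the structural description of the rule, so the form surfaces unchanged.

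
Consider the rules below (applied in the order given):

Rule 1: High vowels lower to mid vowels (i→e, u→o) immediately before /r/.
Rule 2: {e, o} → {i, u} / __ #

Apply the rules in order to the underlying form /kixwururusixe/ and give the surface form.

Rule 1 (pre-rhotic lowering): /u/ is a high vowel immediately before /r/, so it lowers to [o]. /u/ is a high vowel immediately before /r/, so it lowers to [o]. /kixwururusixe/ → kixwororusixe.
Rule 2 (final vowel raising): /e/ is a mid vowel in word-final position, so it raises to [i]. /kixwororusixe/ → kixwororusixi.

kixwororusixi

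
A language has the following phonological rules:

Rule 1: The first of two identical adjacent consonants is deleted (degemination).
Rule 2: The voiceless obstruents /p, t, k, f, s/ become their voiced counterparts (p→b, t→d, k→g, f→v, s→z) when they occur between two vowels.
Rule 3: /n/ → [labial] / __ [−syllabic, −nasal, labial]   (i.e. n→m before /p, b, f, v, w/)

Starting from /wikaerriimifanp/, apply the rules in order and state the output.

Rule 1 (degemination): /rr/ is a geminate; the first /r/ deletes. /wikaerriimifanp/ → wikaeriimifanp.
Rule 2 (intervocalic voicing): /k/ is a voiceless obstruent between vowels /i/ and /a/, so it voices to [g]. /f/ is a voiceless obstruent between vowels /i/ and /a/, so it voices to [v]. /wikaeriimifanp/ → wigaeriimivanp.
Rule 3 (nasal place assimilation): /n/ precedes the labial consonant /p/, so it assimilates in place to [m]. /wigaeriimivanp/ → wigaeriimivamp.

wigaeriimivamp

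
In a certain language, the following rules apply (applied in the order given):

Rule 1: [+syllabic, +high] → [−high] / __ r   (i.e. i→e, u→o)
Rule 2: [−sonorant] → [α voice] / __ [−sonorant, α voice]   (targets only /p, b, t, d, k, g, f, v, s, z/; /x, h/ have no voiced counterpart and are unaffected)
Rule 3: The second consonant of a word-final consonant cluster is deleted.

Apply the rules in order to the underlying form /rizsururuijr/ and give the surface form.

Rule 1 (pre-rhotic lowering): /u/ is a high vowel immediately before /r/, so it lowers to [o]. /u/ is a high vowel immediately before /r/, so it lowers to [o]. /rizsururuijr/ → rizsororuijr.
Rule 2 (regressive voicing assimilation): /z/ precedes the voiceless obstruent /s/, so it devoices to [s] by assimilation. /rizsororuijr/ → rissororuijr.
Rule 3 (final cluster simplification): /r/ is the second consonant of a word-final cluster /jr/, so it deletes. /rissororuijr/ → rissororuij.

rissororuij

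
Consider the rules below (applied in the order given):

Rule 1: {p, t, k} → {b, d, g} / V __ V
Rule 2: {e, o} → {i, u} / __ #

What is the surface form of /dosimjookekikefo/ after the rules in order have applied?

dosimjoogegigefu

Rule 1 (intervocalic voicing): /k/ is a voiceless stop between vowels /o/ and /e/, so it voices to [g]. /k/ is a voiceless stop between vowels /e/ and /i/, so it voices to [g]. /k/ is a voiceless stop between vowels /i/ and /e/, so it voices to [g]. /dosimjookekikefo/ → dosimjoogegigefo.
Rule 2 (final vowel raising): /o/ is a mid vowel in word-final position, so it raises to [u]. /dosimjoogegigefo/ → dosimjoogegigefu.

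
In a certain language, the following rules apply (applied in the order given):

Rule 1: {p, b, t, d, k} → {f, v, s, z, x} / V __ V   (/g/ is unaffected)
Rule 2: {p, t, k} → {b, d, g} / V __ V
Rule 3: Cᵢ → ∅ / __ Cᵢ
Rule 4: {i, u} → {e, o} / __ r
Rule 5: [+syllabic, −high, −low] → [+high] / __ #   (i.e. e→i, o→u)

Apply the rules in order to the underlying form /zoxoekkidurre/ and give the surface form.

zoxoekizori

Rule 1 (intervocalic spirantization): /d/ is a stop between vowels /i/ and /u/, so it spirantizes to the fricative [z]. /zoxoekkidurre/ → zoxoekkizurre.
Rule 2 (intervocalic voicing): no segment meets the environment; /zoxoekkizurre/ is unchanged.
Rule 3 (degemination): /kk/ is a geminate; the first /k/ deletes. /rr/ is a geminate; the first /r/ deletes. /zoxoekkizurre/ → zoxoekizure.
Rule 4 (pre-rhotic lowering): /u/ is a high vowel immediately before /r/, so it lowers to [o]. /zoxoekizure/ → zoxoekizore.
Rule 5 (final vowel raising): /e/ is a mid vowel in word-final position, so it raises to [i]. /zoxoekizore/ → zoxoekizori.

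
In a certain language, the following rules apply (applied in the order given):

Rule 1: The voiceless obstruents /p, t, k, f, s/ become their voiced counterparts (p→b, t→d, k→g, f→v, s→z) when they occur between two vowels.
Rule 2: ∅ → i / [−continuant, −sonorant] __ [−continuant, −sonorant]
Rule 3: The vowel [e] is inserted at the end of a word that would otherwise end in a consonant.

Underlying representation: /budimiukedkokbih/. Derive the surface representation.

Rule 1 (intervocalic voicing): /k/ is a voiceless obstruent between vowels /u/ and /e/, so it voices to [g]. /budimiukedkokbih/ → budimiugedkokbih.
Rule 2 (stop-cluster i-epenthesis): /d/ and /k/ form a stop–stop cluster, so [i] is inserted between them. /k/ and /b/ form a stop–stop cluster, so [i] is inserted between them. /budimiugedkokbih/ → budimiugedikokibih.
Rule 3 (final e-epenthesis): the form ends in the consonant /h/, so [e] is inserted word-finally. /budimiugedikokibih/ → budimiugedikokibihe.

budimiugedikokibihe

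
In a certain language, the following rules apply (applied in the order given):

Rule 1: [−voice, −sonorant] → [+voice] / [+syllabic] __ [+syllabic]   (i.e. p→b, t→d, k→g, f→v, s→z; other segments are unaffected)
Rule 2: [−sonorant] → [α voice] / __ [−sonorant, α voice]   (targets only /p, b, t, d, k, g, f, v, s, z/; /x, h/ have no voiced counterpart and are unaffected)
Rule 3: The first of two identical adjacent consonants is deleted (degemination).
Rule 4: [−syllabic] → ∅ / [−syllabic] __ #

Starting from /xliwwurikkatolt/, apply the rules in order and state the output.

xliwurikadol

Rule 1 (intervocalic voicing): /t/ is a voiceless obstruent between vowels /a/ and /o/, so it voices to [d]. /xliwwurikkatolt/ → xliwwurikkadolt.
Rule 2 (regressive voicing assimilation): no segment meets the environment; /xliwwurikkadolt/ is unchanged.
Rule 3 (degemination): /ww/ is a geminate; the first /w/ deletes. /kk/ is a geminate; the first /k/ deletes. /xliwwurikkadolt/ → xliwurikadolt.
Rule 4 (final cluster simplification): /t/ is the second consonant of a word-final cluster /lt/, so it deletes. /xliwurikadolt/ → xliwurikadol.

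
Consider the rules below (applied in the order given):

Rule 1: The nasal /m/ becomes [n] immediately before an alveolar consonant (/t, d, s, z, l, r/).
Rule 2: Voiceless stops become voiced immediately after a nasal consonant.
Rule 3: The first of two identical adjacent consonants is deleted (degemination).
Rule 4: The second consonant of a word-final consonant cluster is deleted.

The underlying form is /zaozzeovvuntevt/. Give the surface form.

Rule 1 (nasal place assimilation): no segment meets the environment; /zaozzeovvuntevt/ is unchanged.
Rule 2 (post-nasal voicing): /t/ is a voiceless stop immediately after the nasal /n/, so it voices to [d]. /zaozzeovvuntevt/ → zaozzeovvundevt.
Rule 3 (degemination): /zz/ is a geminate; the first /z/ deletes. /vv/ is a geminate; the first /v/ deletes. /zaozzeovvundevt/ → zaozeovundevt.
Rule 4 (final cluster simplification): /t/ is the second consonant of a word-final cluster /vt/, so it deletes. /zaozeovundevt/ → zaozeovundev.

zaozeovundev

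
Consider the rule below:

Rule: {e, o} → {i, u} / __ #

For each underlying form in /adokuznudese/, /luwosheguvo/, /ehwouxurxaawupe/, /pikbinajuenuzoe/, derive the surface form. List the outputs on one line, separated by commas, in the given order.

adokuznudesi, luwosheguvu, ehwouxurxaawupi, pikbinajuenuzoi

/adokuznudese/: /e/ is a mid vowel in word-final position, so it raises to [i]. → [adokuznudesi].
/luwosheguvo/: /o/ is a mid vowel in word-final position, so it raises to [u]. → [luwosheguvu].
/ehwouxurxaawupe/: /e/ is a mid vowel in word-final position, so it raises to [i]. → [ehwouxurxaawupi].
/pikbinajuenuzoe/: /e/ is a mid vowel in word-final position, so it raises to [i]. → [pikbinajuenuzoi].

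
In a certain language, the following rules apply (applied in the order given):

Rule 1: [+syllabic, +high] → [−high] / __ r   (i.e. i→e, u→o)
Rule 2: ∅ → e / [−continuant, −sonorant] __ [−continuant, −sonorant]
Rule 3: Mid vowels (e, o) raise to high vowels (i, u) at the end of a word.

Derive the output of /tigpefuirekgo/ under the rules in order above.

Rule 1 (pre-rhotic lowering): /i/ is a high vowel immediately before /r/, so it lowers to [e]. /tigpefuirekgo/ → tigpefuerekgo.
Rule 2 (stop-cluster e-epenthesis): /g/ and /p/ form a stop–stop cluster, so [e] is inserted between them. /k/ and /g/ form a stop–stop cluster, so [e] is inserted between them. /tigpefuerekgo/ → tigepefuerekego.
Rule 3 (final vowel raising): /o/ is a mid vowel in word-final position, so it raises to [u]. /tigepefuerekego/ → tigepefuerekegu.

tigepefuerekegu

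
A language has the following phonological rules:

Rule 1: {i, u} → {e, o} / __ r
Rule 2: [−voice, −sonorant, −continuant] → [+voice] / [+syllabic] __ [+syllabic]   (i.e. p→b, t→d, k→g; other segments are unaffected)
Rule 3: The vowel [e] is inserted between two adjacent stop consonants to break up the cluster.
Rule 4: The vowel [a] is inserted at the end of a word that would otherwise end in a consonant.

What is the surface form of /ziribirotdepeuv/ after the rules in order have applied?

Rule 1 (pre-rhotic lowering): /i/ is a high vowel immediately before /r/, so it lowers to [e]. /i/ is a high vowel immediately before /r/, so it lowers to [e]. /ziribirotdepeuv/ → zeriberotdepeuv.
Rule 2 (intervocalic voicing): /p/ is a voiceless stop between vowels /e/ and /e/, so it voices to [b]. /zeriberotdepeuv/ → zeriberotdebeuv.
Rule 3 (stop-cluster e-epenthesis): /t/ and /d/ form a stop–stop cluster, so [e] is inserted between them. /zeriberotdebeuv/ → zeriberotedebeuv.
Rule 4 (final a-epenthesis): the form ends in the consonant /v/, so [a] is inserted word-finally. /zeriberotedebeuv/ → zeriberotedebeuva.

zeriberotedebeuva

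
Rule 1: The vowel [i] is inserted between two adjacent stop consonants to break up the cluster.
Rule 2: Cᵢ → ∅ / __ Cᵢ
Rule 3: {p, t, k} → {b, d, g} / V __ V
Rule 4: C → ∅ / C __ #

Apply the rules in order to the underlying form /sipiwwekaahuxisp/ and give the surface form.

Rule 1 (stop-cluster i-epenthesis): no segment meets the environment; /sipiwwekaahuxisp/ is unchanged.
Rule 2 (degemination): /ww/ is a geminate; the first /w/ deletes. /sipiwwekaahuxisp/ → sipiwekaahuxisp.
Rule 3 (intervocalic voicing): /p/ is a voiceless stop between vowels /i/ and /i/, so it voices to [b]. /k/ is a voiceless stop between vowels /e/ and /a/, so it voices to [g]. /sipiwekaahuxisp/ → sibiwegaahuxisp.
Rule 4 (final cluster simplification): /p/ is the second consonant of a word-final cluster /sp/, so it deletes. /sibiwegaahuxisp/ → sibiwegaahuxis.

sibiwegaahuxis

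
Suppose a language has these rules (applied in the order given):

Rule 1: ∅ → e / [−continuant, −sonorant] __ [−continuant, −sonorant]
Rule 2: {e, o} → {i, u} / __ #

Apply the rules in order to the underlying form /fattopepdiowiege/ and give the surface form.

Rule 1 (stop-cluster e-epenthesis): /t/ and /t/ form a stop–stop cluster, so [e] is inserted between them. /p/ and /d/ form a stop–stop cluster, so [e] is inserted between them. /fattopepdiowiege/ → fatetopepediowiege.
Rule 2 (final vowel raising): /e/ is a mid vowel in word-final position, so it raises to [i]. /fatetopepediowiege/ → fatetopepediowiegi.

fatetopepediowiegi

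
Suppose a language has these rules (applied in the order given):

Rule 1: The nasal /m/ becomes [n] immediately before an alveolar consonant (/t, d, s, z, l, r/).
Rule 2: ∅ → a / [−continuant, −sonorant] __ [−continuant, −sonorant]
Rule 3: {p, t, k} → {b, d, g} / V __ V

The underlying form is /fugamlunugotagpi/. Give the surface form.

fuganlunugodagabi

Rule 1 (nasal place assimilation): /m/ precedes the alveolar consonant /l/, so it assimilates in place to [n]. /fugamlunugotagpi/ → fuganlunugotagpi.
Rule 2 (stop-cluster a-epenthesis): /g/ and /p/ form a stop–stop cluster, so [a] is inserted between them. /fuganlunugotagpi/ → fuganlunugotagapi.
Rule 3 (intervocalic voicing): /t/ is a voiceless stop between vowels /o/ and /a/, so it voices to [d]. /p/ is a voiceless stop between vowels /a/ and /i/, so it voices to [b]. /fuganlunugotagapi/ → fuganlunugodagabi.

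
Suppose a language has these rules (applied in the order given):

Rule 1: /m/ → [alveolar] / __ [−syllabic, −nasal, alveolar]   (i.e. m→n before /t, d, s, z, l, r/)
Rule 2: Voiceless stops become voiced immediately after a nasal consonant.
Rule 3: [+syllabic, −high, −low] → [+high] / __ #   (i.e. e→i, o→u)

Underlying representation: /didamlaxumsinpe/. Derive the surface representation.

Rule 1 (nasal place assimilation): /m/ precedes the alveolar consonant /l/, so it assimilates in place to [n]. /m/ precedes the alveolar consonant /s/, so it assimilates in place to [n]. /didamlaxumsinpe/ → didanlaxunsinpe.
Rule 2 (post-nasal voicing): /p/ is a voiceless stop immediately after the nasal /n/, so it voices to [b]. /didanlaxunsinpe/ → didanlaxunsinbe.
Rule 3 (final vowel raising): /e/ is a mid vowel in word-final position, so it raises to [i]. /didanlaxunsinbe/ → didanlaxunsinbi.

didanlaxunsinbi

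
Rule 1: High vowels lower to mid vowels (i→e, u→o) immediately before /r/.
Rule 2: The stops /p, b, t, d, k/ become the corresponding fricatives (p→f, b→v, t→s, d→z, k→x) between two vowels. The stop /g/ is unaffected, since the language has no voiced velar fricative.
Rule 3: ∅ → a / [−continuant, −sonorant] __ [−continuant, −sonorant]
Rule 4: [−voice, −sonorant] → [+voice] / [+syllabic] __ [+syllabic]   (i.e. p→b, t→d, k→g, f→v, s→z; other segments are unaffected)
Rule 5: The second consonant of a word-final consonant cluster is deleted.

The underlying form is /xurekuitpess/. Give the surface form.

xorexuidabes

Rule 1 (pre-rhotic lowering): /u/ is a high vowel immediately before /r/, so it lowers to [o]. /xurekuitpess/ → xorekuitpess.
Rule 2 (intervocalic spirantization): /k/ is a stop between vowels /e/ and /u/, so it spirantizes to the fricative [x]. /xorekuitpess/ → xorexuitpess.
Rule 3 (stop-cluster a-epenthesis): /t/ and /p/ form a stop–stop cluster, so [a] is inserted between them. /xorexuitpess/ → xorexuitapess.
Rule 4 (intervocalic voicing): /t/ is a voiceless obstruent between vowels /i/ and /a/, so it voices to [d]. /p/ is a voiceless obstruent between vowels /a/ and /e/, so it voices to [b]. /xorexuitapess/ → xorexuidabess.
Rule 5 (final cluster simplification): /s/ is the second consonant of a word-final cluster /ss/, so it deletes. /xorexuidabess/ → xorexuidabes.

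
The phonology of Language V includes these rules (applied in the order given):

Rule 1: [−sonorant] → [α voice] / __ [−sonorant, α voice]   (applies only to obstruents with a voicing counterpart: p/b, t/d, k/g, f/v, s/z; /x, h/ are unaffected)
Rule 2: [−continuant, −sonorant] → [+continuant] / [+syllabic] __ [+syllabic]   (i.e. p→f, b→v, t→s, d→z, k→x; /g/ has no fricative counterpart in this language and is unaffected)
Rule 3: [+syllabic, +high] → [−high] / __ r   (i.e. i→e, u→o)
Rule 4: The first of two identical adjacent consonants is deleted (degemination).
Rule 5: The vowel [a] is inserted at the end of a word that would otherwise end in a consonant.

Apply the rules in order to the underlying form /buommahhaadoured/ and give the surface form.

Rule 1 (regressive voicing assimilation): no segment meets the environment; /buommahhaadoured/ is unchanged.
Rule 2 (intervocalic spirantization): /d/ is a stop between vowels /a/ and /o/, so it spirantizes to the fricative [z]. /buommahhaadoured/ → buommahhaazoured.
Rule 3 (pre-rhotic lowering): /u/ is a high vowel immediately before /r/, so it lowers to [o]. /buommahhaazoured/ → buommahhaazoored.
Rule 4 (degemination): /mm/ is a geminate; the first /m/ deletes. /hh/ is a geminate; the first /h/ deletes. /buommahhaazoored/ → buomahaazoored.
Rule 5 (final a-epenthesis): the form ends in the consonant /d/, so [a] is inserted word-finally. /buomahaazoored/ → buomahaazooreda.

buomahaazooreda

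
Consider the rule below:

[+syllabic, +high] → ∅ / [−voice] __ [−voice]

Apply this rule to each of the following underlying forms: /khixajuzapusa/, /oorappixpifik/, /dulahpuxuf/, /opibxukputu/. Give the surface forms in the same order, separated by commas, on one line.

/khixajuzapusa/: /i/ is a high vowel flanked by voiceless consonants /h/ and /x/, so it deletes. /u/ is a high vowel flanked by voiceless consonants /p/ and /s/, so it deletes. → [khxajuzapsa].
/oorappixpifik/: /i/ is a high vowel flanked by voiceless consonants /p/ and /x/, so it deletes. /i/ is a high vowel flanked by voiceless consonants /p/ and /f/, so it deletes. /i/ is a high vowel flanked by voiceless consonants /f/ and /k/, so it deletes. → [oorappxpfk].
/dulahpuxuf/: /u/ is a high vowel flanked by voiceless consonants /p/ and /x/, so it deletes. /u/ is a high vowel flanked by voiceless consonants /x/ and /f/, so it deletes. → [dulahpxf].
/opibxukputu/: /u/ is a high vowel flanked by voiceless consonants /x/ and /k/, so it deletes. /u/ is a high vowel flanked by voiceless consonants /p/ and /t/, so it deletes. → [opibxkptu].

khxajuzapsa, oorappxpfk, dulahpxf, opibxkptu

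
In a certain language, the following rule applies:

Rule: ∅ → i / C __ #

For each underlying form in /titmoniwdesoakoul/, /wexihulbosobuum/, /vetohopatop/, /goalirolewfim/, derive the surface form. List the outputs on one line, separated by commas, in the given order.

titmoniwdesoakouli, wexihulbosobuumi, vetohopatopi, goalirolewfimi

/titmoniwdesoakoul/: the form ends in the consonant /l/, so [i] is inserted word-finally. → [titmoniwdesoakouli].
/wexihulbosobuum/: the form ends in the consonant /m/, so [i] is inserted word-finally. → [wexihulbosobuumi].
/vetohopatop/: the form ends in the consonant /p/, so [i] is inserted word-finally. → [vetohopatopi].
/goalirolewfim/: the form ends in the consonant /m/, so [i] is inserted word-finally. → [goalirolewfimi].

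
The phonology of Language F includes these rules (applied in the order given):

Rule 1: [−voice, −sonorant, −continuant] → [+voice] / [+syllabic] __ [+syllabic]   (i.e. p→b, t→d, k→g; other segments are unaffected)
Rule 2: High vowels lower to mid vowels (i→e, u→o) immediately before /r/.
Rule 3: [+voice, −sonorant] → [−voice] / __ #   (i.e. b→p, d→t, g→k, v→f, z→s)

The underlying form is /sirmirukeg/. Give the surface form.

Rule 1 (intervocalic voicing): /k/ is a voiceless stop between vowels /u/ and /e/, so it voices to [g]. /sirmirukeg/ → sirmirugeg.
Rule 2 (pre-rhotic lowering): /i/ is a high vowel immediately before /r/, so it lowers to [e]. /i/ is a high vowel immediately before /r/, so it lowers to [e]. /sirmirugeg/ → sermerugeg.
Rule 3 (final devoicing): /g/ is a voiced obstruent in word-final position, so it devoices to [k]. /sermerugeg/ → sermerugek.

sermerugek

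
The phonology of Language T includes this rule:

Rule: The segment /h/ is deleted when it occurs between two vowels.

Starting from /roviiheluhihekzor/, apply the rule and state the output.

roviieluiekzor

/h/ occurs between vowels /i/ and /e/, so it deletes.
/h/ occurs between vowels /u/ and /i/, so it deletes.
/h/ occurs between vowels /i/ and /e/, so it deletes.
Surface form: [roviieluiekzor].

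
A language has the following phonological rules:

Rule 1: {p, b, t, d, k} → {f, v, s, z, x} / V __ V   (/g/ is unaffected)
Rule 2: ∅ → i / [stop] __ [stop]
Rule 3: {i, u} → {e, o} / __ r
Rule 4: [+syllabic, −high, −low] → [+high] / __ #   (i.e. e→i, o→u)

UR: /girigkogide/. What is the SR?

Rule 1 (intervocalic spirantization): /d/ is a stop between vowels /i/ and /e/, so it spirantizes to the fricative [z]. /girigkogide/ → girigkogize.
Rule 2 (stop-cluster i-epenthesis): /g/ and /k/ form a stop–stop cluster, so [i] is inserted between them. /girigkogize/ → girigikogize.
Rule 3 (pre-rhotic lowering): /i/ is a high vowel immediately before /r/, so it lowers to [e]. /girigikogize/ → gerigikogize.
Rule 4 (final vowel raising): /e/ is a mid vowel in word-final position, so it raises to [i]. /gerigikogize/ → gerigikogizi.

gerigikogizi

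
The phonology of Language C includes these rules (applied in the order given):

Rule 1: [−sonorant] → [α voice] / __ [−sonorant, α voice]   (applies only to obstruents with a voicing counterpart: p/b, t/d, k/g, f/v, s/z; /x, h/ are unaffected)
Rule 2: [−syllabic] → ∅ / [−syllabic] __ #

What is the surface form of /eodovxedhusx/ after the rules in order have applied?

Rule 1 (regressive voicing assimilation): /v/ precedes the voiceless obstruent /x/, so it devoices to [f] by assimilation. /d/ precedes the voiceless obstruent /h/, so it devoices to [t] by assimilation. /eodovxedhusx/ → eodofxethusx.
Rule 2 (final cluster simplification): /x/ is the second consonant of a word-final cluster /sx/, so it deletes. /eodofxethusx/ → eodofxethus.

eodofxethus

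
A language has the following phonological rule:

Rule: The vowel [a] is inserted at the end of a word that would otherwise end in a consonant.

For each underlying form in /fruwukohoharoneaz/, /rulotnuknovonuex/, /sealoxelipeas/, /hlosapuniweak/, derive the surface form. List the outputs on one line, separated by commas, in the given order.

/fruwukohoharoneaz/: the form ends in the consonant /z/, so [a] is inserted word-finally. → [fruwukohoharoneaza].
/rulotnuknovonuex/: the form ends in the consonant /x/, so [a] is inserted word-finally. → [rulotnuknovonuexa].
/sealoxelipeas/: the form ends in the consonant /s/, so [a] is inserted word-finally. → [sealoxelipeasa].
/hlosapuniweak/: the form ends in the consonant /k/, so [a] is inserted word-finally. → [hlosapuniweaka].

fruwukohoharoneaza, rulotnuknovonuexa, sealoxelipeasa, hlosapuniweaka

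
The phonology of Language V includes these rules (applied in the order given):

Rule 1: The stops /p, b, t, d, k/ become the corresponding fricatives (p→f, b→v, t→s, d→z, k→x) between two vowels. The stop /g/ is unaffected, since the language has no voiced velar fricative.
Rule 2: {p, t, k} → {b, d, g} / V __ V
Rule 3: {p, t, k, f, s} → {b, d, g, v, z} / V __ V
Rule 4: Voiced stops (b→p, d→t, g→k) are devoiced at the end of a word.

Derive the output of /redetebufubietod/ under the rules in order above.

rezezevuvuviezot

Rule 1 (intervocalic spirantization): /d/ is a stop between vowels /e/ and /e/, so it spirantizes to the fricative [z]. /t/ is a stop between vowels /e/ and /e/, so it spirantizes to the fricative [s]. /b/ is a stop between vowels /e/ and /u/, so it spirantizes to the fricative [v]. /b/ is a stop between vowels /u/ and /i/, so it spirantizes to the fricative [v]. /t/ is a stop between vowels /e/ and /o/, so it spirantizes to the fricative [s]. /redetebufubietod/ → rezesevufuviesod.
Rule 2 (intervocalic voicing): no segment meets the environment; /rezesevufuviesod/ is unchanged.
Rule 3 (intervocalic voicing): /s/ is a voiceless obstruent between vowels /e/ and /e/, so it voices to [z]. /f/ is a voiceless obstruent between vowels /u/ and /u/, so it voices to [v]. /s/ is a voiceless obstruent between vowels /e/ and /o/, so it voices to [z]. /rezesevufuviesod/ → rezezevuvuviezod.
Rule 4 (final devoicing): /d/ is a voiced stop in word-final position, so it devoices to [t]. /rezezevuvuviezod/ → rezezevuvuviezot.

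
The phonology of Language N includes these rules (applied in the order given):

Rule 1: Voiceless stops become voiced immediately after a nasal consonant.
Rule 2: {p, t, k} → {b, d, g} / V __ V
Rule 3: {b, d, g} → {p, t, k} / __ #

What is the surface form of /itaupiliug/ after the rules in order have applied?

idaubiliuk

Rule 1 (post-nasal voicing): no segment meets the environment; /itaupiliug/ is unchanged.
Rule 2 (intervocalic voicing): /t/ is a voiceless stop between vowels /i/ and /a/, so it voices to [d]. /p/ is a voiceless stop between vowels /u/ and /i/, so it voices to [b]. /itaupiliug/ → idaubiliug.
Rule 3 (final devoicing): /g/ is a voiced stop in word-final position, so it devoices to [k]. /idaubiliug/ → idaubiliuk.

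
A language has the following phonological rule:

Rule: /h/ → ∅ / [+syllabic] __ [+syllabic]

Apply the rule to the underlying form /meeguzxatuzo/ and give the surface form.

No segment of /meeguzxatuzo/ meets the structural description of the rule, so the form surfaces unchanged.

meeguzxatuzo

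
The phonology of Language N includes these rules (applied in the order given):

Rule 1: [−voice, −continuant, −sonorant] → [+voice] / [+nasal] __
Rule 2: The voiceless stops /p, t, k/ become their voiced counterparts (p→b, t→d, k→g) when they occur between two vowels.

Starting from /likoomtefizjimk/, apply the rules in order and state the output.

Rule 1 (post-nasal voicing): /t/ is a voiceless stop immediately after the nasal /m/, so it voices to [d]. /k/ is a voiceless stop immediately after the nasal /m/, so it voices to [g]. /likoomtefizjimk/ → likoomdefizjimg.
Rule 2 (intervocalic voicing): /k/ is a voiceless stop between vowels /i/ and /o/, so it voices to [g]. /likoomdefizjimg/ → ligoomdefizjimg.

ligoomdefizjimg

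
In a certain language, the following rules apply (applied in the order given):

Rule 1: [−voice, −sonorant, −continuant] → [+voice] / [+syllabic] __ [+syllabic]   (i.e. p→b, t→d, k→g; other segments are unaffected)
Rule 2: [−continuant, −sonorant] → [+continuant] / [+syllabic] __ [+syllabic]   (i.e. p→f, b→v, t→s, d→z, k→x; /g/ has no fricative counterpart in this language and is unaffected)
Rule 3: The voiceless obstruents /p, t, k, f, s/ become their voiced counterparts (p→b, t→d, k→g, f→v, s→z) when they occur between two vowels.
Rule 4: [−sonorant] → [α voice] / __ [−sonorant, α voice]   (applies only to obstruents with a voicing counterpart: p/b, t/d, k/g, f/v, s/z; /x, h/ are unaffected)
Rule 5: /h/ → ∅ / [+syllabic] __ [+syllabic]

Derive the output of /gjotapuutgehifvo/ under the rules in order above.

Rule 1 (intervocalic voicing): /t/ is a voiceless stop between vowels /o/ and /a/, so it voices to [d]. /p/ is a voiceless stop between vowels /a/ and /u/, so it voices to [b]. /gjotapuutgehifvo/ → gjodabuutgehifvo.
Rule 2 (intervocalic spirantization): /d/ is a stop between vowels /o/ and /a/, so it spirantizes to the fricative [z]. /b/ is a stop between vowels /a/ and /u/, so it spirantizes to the fricative [v]. /gjodabuutgehifvo/ → gjozavuutgehifvo.
Rule 3 (intervocalic voicing): no segment meets the environment; /gjozavuutgehifvo/ is unchanged.
Rule 4 (regressive voicing assimilation): /t/ precedes the voiced obstruent /g/, so it voices to [d] by assimilation. /f/ precedes the voiced obstruent /v/, so it voices to [v] by assimilation. /gjozavuutgehifvo/ → gjozavuudgehivvo.
Rule 5 (intervocalic h-deletion): /h/ occurs between vowels /e/ and /i/, so it deletes. /gjozavuudgehivvo/ → gjozavuudgeivvo.

gjozavuudgeivvo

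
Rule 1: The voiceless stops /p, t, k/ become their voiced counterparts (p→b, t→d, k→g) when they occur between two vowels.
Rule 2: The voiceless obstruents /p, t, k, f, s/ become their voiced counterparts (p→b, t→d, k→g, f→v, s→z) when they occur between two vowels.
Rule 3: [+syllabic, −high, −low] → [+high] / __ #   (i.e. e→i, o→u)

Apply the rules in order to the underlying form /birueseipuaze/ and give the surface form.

biruezeibuazi

Rule 1 (intervocalic voicing): /p/ is a voiceless stop between vowels /i/ and /u/, so it voices to [b]. /birueseipuaze/ → birueseibuaze.
Rule 2 (intervocalic voicing): /s/ is a voiceless obstruent between vowels /e/ and /e/, so it voices to [z]. /birueseibuaze/ → biruezeibuaze.
Rule 3 (final vowel raising): /e/ is a mid vowel in word-final position, so it raises to [i]. /biruezeibuaze/ → biruezeibuazi.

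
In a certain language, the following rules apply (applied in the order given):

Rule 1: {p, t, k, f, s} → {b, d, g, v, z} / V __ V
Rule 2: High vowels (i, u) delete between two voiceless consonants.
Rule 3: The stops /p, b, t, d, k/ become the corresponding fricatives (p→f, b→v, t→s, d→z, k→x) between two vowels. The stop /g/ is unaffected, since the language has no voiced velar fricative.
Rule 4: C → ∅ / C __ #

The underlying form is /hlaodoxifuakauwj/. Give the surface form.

Rule 1 (intervocalic voicing): /f/ is a voiceless obstruent between vowels /i/ and /u/, so it voices to [v]. /k/ is a voiceless obstruent between vowels /a/ and /a/, so it voices to [g]. /hlaodoxifuakauwj/ → hlaodoxivuagauwj.
Rule 2 (high vowel syncope): no segment meets the environment; /hlaodoxivuagauwj/ is unchanged.
Rule 3 (intervocalic spirantization): /d/ is a stop between vowels /o/ and /o/, so it spirantizes to the fricative [z]. /hlaodoxivuagauwj/ → hlaozoxivuagauwj.
Rule 4 (final cluster simplification): /j/ is the second consonant of a word-final cluster /wj/, so it deletes. /hlaozoxivuagauwj/ → hlaozoxivuagauw.

hlaozoxivuagauw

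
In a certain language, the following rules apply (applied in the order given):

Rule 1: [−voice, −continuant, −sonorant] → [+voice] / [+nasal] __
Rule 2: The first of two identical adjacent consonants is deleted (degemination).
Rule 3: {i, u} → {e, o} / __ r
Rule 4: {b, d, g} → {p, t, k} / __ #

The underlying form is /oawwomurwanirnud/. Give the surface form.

Rule 1 (post-nasal voicing): no segment meets the environment; /oawwomurwanirnud/ is unchanged.
Rule 2 (degemination): /ww/ is a geminate; the first /w/ deletes. /oawwomurwanirnud/ → oawomurwanirnud.
Rule 3 (pre-rhotic lowering): /u/ is a high vowel immediately before /r/, so it lowers to [o]. /i/ is a high vowel immediately before /r/, so it lowers to [e]. /oawomurwanirnud/ → oawomorwanernud.
Rule 4 (final devoicing): /d/ is a voiced stop in word-final position, so it devoices to [t]. /oawomorwanernud/ → oawomorwanernut.

oawomorwanernut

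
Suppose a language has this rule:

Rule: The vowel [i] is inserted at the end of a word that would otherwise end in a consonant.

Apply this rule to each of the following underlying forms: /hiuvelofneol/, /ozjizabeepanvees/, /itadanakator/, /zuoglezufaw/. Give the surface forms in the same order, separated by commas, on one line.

/hiuvelofneol/: the form ends in the consonant /l/, so [i] is inserted word-finally. → [hiuvelofneoli].
/ozjizabeepanvees/: the form ends in the consonant /s/, so [i] is inserted word-finally. → [ozjizabeepanveesi].
/itadanakator/: the form ends in the consonant /r/, so [i] is inserted word-finally. → [itadanakatori].
/zuoglezufaw/: the form ends in the consonant /w/, so [i] is inserted word-finally. → [zuoglezufawi].

hiuvelofneoli, ozjizabeepanveesi, itadanakatori, zuoglezufawi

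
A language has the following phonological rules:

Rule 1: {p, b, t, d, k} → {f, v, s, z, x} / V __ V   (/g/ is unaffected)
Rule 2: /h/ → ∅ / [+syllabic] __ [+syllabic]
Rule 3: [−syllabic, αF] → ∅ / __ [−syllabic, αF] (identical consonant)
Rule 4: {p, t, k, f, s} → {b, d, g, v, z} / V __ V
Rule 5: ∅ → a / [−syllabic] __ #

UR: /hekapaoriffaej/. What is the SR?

Rule 1 (intervocalic spirantization): /k/ is a stop between vowels /e/ and /a/, so it spirantizes to the fricative [x]. /p/ is a stop between vowels /a/ and /a/, so it spirantizes to the fricative [f]. /hekapaoriffaej/ → hexafaoriffaej.
Rule 2 (intervocalic h-deletion): no segment meets the environment; /hexafaoriffaej/ is unchanged.
Rule 3 (degemination): /ff/ is a geminate; the first /f/ deletes. /hexafaoriffaej/ → hexafaorifaej.
Rule 4 (intervocalic voicing): /f/ is a voiceless obstruent between vowels /a/ and /a/, so it voices to [v]. /f/ is a voiceless obstruent between vowels /i/ and /a/, so it voices to [v]. /hexafaorifaej/ → hexavaorivaej.
Rule 5 (final a-epenthesis): the form ends in the consonant /j/, so [a] is inserted word-finally. /hexavaorivaej/ → hexavaorivaeja.

hexavaorivaeja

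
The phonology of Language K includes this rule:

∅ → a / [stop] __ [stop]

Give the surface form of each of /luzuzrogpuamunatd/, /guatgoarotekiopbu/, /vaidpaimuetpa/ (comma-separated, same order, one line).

luzuzrogapuamunatad, guatagoarotekiopabu, vaidapaimuetapa

/luzuzrogpuamunatd/: /g/ and /p/ form a stop–stop cluster, so [a] is inserted between them. /t/ and /d/ form a stop–stop cluster, so [a] is inserted between them. → [luzuzrogapuamunatad].
/guatgoarotekiopbu/: /t/ and /g/ form a stop–stop cluster, so [a] is inserted between them. /p/ and /b/ form a stop–stop cluster, so [a] is inserted between them. → [guatagoarotekiopabu].
/vaidpaimuetpa/: /d/ and /p/ form a stop–stop cluster, so [a] is inserted between them. /t/ and /p/ form a stop–stop cluster, so [a] is inserted between them. → [vaidapaimuetapa].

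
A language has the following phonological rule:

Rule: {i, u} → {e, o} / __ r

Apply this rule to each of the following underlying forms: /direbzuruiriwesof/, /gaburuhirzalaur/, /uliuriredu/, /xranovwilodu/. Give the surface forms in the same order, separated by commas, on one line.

derebzorueriwesof, gaboruherzalaor, ulioreredu, xranovwilodu

/direbzuruiriwesof/: /i/ is a high vowel immediately before /r/, so it lowers to [e]. /u/ is a high vowel immediately before /r/, so it lowers to [o]. /i/ is a high vowel immediately before /r/, so it lowers to [e]. → [derebzorueriwesof].
/gaburuhirzalaur/: /u/ is a high vowel immediately before /r/, so it lowers to [o]. /i/ is a high vowel immediately before /r/, so it lowers to [e]. /u/ is a high vowel immediately before /r/, so it lowers to [o]. → [gaboruherzalaor].
/uliuriredu/: /u/ is a high vowel immediately before /r/, so it lowers to [o]. /i/ is a high vowel immediately before /r/, so it lowers to [e]. → [ulioreredu].
/xranovwilodu/: the rule's environment is not met; surfaces unchanged as [xranovwilodu].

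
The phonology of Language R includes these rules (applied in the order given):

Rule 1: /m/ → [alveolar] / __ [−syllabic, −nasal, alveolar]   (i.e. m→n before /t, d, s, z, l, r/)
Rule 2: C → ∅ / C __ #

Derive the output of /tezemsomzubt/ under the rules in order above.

tezensonzub

Rule 1 (nasal place assimilation): /m/ precedes the alveolar consonant /s/, so it assimilates in place to [n]. /m/ precedes the alveolar consonant /z/, so it assimilates in place to [n]. /tezemsomzubt/ → tezensonzubt.
Rule 2 (final cluster simplification): /t/ is the second consonant of a word-final cluster /bt/, so it deletes. /tezensonzubt/ → tezensonzub.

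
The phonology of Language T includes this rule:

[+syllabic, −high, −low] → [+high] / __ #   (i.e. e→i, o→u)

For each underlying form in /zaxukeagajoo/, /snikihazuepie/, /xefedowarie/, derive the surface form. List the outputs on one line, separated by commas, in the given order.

/zaxukeagajoo/: /o/ is a mid vowel in word-final position, so it raises to [u]. → [zaxukeagajou].
/snikihazuepie/: /e/ is a mid vowel in word-final position, so it raises to [i]. → [snikihazuepii].
/xefedowarie/: /e/ is a mid vowel in word-final position, so it raises to [i]. → [xefedowarii].

zaxukeagajou, snikihazuepii, xefedowarii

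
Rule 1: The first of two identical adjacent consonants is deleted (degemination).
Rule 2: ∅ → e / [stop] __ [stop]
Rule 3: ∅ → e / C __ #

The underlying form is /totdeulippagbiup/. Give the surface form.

Rule 1 (degemination): /pp/ is a geminate; the first /p/ deletes. /totdeulippagbiup/ → totdeulipagbiup.
Rule 2 (stop-cluster e-epenthesis): /t/ and /d/ form a stop–stop cluster, so [e] is inserted between them. /g/ and /b/ form a stop–stop cluster, so [e] is inserted between them. /totdeulipagbiup/ → totedeulipagebiup.
Rule 3 (final e-epenthesis): the form ends in the consonant /p/, so [e] is inserted word-finally. /totedeulipagebiup/ → totedeulipagebiupe.

totedeulipagebiupe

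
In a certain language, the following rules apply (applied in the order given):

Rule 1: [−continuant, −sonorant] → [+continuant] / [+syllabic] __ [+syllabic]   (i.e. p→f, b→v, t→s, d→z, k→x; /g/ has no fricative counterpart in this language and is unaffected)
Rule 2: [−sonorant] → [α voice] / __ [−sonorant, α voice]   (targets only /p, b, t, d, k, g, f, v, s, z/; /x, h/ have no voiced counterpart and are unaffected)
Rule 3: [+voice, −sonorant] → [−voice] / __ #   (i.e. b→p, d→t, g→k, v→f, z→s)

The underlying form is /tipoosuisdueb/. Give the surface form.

Rule 1 (intervocalic spirantization): /p/ is a stop between vowels /i/ and /o/, so it spirantizes to the fricative [f]. /tipoosuisdueb/ → tifoosuisdueb.
Rule 2 (regressive voicing assimilation): /s/ precedes the voiced obstruent /d/, so it voices to [z] by assimilation. /tifoosuisdueb/ → tifoosuizdueb.
Rule 3 (final devoicing): /b/ is a voiced obstruent in word-final position, so it devoices to [p]. /tifoosuizdueb/ → tifoosuizduep.

tifoosuizduep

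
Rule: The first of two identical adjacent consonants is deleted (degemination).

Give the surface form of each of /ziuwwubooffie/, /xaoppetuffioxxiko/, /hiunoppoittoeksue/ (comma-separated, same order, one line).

/ziuwwubooffie/: /ww/ is a geminate; the first /w/ deletes. /ff/ is a geminate; the first /f/ deletes. → [ziuwuboofie].
/xaoppetuffioxxiko/: /pp/ is a geminate; the first /p/ deletes. /ff/ is a geminate; the first /f/ deletes. /xx/ is a geminate; the first /x/ deletes. → [xaopetufioxiko].
/hiunoppoittoeksue/: /pp/ is a geminate; the first /p/ deletes. /tt/ is a geminate; the first /t/ deletes. → [hiunopoitoeksue].

ziuwuboofie, xaopetufioxiko, hiunopoitoeksue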